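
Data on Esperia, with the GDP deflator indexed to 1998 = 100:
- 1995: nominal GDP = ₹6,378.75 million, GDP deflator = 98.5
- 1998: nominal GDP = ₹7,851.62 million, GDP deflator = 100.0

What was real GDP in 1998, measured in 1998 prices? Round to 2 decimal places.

Real GDP = Nominal / (GDP deflator/100) = 7851.62 / 1.000 = 7851.62.

₹7,851.62 million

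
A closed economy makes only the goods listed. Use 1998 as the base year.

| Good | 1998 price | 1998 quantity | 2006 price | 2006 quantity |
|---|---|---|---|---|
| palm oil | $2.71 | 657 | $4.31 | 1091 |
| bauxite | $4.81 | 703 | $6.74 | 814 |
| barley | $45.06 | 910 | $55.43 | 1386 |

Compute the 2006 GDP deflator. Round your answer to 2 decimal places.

125.52

Nominal GDP 2006 = 4.31·1091 + 6.74·814 + 55.43·1386 = 87014.55.
Real GDP 2006 (at 1998 prices) = 2.71·1091 + 4.81·814 + 45.06·1386 = 69325.11.
Deflator = Nominal/Real × 100 = 87014.55/69325.11 × 100 = 125.517.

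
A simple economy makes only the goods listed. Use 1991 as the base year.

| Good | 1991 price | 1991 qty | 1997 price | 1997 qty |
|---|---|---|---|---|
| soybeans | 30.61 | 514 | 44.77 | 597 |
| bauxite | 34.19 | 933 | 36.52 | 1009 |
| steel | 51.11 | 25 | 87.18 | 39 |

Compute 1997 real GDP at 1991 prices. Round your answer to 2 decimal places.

Real GDP 1997 = Σ (p_1991 × q_1997) = 30.61·597 + 34.19·1009 + 51.11·39 = 54765.17.

54765.17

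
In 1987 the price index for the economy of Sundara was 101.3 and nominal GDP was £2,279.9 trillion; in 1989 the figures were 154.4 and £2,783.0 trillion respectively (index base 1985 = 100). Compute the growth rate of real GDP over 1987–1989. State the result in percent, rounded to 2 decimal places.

Real GDP 1987 = 2279.9 / 1.013 = 2250.64.
Real GDP 1989 = 2783.0 / 1.544 = 1802.46.
Real growth = 1802.46 / 2250.64 − 1 = -0.1991.

-19.91%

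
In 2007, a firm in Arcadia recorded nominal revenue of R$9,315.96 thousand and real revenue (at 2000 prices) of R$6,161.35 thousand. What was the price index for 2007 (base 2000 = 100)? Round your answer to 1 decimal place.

price index = (Nominal / Real) × 100 = 9315.96 / 6161.35 × 100 = 151.20.

151.2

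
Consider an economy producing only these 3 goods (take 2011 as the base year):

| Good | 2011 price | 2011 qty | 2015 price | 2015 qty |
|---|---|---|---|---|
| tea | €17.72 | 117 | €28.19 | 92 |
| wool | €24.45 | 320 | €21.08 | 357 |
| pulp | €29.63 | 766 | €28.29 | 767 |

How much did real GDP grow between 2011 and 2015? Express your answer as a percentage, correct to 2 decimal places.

Real GDP 2011 = Nominal GDP 2011 = 17.72·117 + 24.45·320 + 29.63·766 = 32593.82.
Real GDP 2015 (at 2011 prices) = 17.72·92 + 24.45·357 + 29.63·767 = 33085.10.
Real growth = 33085.10/32593.82 − 1 = 0.0151.

1.51%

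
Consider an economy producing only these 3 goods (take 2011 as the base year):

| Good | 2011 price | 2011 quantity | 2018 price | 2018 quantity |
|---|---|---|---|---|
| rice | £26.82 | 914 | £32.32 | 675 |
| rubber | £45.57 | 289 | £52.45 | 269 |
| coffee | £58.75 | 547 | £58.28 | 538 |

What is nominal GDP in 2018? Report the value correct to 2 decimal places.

£67279.69

Nominal GDP 2018 = Σ (p_2018 × q_2018) = 32.32·675 + 52.45·269 + 58.28·538 = 67279.69.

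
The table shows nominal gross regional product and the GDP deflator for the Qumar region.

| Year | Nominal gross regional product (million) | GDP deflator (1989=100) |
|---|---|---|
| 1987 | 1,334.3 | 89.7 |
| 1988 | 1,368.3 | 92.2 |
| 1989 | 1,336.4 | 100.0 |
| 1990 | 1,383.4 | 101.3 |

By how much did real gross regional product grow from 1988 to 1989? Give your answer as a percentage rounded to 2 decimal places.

Real gross regional product 1988 = 1368.3/0.922 = 1484.06.
Real gross regional product 1989 = 1336.4/1.000 = 1336.40.
Change = 1336.40/1484.06 − 1 = -0.0995.

-9.95%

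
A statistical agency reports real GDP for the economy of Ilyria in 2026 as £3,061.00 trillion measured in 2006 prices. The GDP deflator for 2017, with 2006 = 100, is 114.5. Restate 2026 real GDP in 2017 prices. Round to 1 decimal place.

£3,504.8 trillion

Real GDP in 2017 prices = Real GDP in 2006 prices × (P_2017/P_2006) = 3061.00 × 1.145 = 3504.85.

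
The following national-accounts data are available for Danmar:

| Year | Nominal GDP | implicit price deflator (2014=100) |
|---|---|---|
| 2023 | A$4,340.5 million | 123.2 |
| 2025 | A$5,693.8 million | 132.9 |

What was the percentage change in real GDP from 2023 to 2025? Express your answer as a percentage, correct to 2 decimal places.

21.60%

Real GDP 2023 = 4340.5 / 1.232 = 3523.13.
Real GDP 2025 = 5693.8 / 1.329 = 4284.27.
Real growth = 4284.27 / 3523.13 − 1 = 0.2160.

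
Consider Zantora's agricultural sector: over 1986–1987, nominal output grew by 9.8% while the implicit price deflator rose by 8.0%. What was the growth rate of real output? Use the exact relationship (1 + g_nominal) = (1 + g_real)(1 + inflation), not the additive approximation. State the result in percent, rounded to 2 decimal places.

(1 + g_nom) = (1 + g_real)(1 + π), so g_real = 1.0980 / 1.0800 − 1 = 0.01667.

1.67%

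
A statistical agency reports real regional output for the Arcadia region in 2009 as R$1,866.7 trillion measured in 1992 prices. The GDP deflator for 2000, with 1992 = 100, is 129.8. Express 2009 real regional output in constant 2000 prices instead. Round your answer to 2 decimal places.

R$2,422.98 trillion

Real regional output in 2000 prices = Real regional output in 1992 prices × (P_2000/P_1992) = 1866.7 × 1.298 = 2422.98.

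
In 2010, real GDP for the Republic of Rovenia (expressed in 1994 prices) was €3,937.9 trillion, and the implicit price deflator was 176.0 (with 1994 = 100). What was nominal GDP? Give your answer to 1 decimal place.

Nominal GDP = Real × (implicit price deflator/100) = 3937.9 × 1.760 = 6930.70.

€6,930.7 trillion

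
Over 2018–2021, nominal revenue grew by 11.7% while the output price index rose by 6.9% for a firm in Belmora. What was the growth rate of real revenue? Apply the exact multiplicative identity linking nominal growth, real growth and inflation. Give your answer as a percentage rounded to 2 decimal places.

4.49%

(1 + g_nom) = (1 + g_real)(1 + π), so g_real = 1.1170 / 1.0690 − 1 = 0.04490.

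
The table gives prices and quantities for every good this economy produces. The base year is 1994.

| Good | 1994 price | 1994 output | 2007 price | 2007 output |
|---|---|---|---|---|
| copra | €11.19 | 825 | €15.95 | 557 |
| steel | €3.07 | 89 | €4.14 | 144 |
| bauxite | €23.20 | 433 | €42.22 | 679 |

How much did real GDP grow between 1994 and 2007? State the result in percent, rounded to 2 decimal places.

14.72%

Real GDP 1994 = Nominal GDP 1994 = 11.19·825 + 3.07·89 + 23.20·433 = 19550.58.
Real GDP 2007 (at 1994 prices) = 11.19·557 + 3.07·144 + 23.20·679 = 22427.71.
Real growth = 22427.71/19550.58 − 1 = 0.1472.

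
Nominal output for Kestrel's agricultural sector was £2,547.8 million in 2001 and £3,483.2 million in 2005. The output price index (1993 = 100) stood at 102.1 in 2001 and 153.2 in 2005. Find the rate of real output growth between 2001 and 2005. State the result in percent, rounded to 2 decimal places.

-8.89%

Deflate each year: 2001 → 2547.8/1.021 = 2495.40; 2005 → 3483.2/1.532 = 2273.63.
So real output changed by 2273.63/2495.40 − 1 = -0.0889, i.e. -8.89%.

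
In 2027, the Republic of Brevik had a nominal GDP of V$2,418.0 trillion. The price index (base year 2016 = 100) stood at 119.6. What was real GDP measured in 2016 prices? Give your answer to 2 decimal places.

Real GDP = Nominal / (price index/100) = 2418.0 / 1.196 = 2021.74.

V$2,021.74 trillion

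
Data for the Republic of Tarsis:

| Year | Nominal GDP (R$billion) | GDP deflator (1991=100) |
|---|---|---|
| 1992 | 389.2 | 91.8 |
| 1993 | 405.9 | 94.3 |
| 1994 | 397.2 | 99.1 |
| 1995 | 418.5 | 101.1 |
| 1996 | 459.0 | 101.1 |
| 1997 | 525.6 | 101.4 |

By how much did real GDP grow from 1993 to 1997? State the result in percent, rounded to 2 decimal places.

20.42%

Real GDP 1993 = 405.9/0.943 = 430.43.
Real GDP 1997 = 525.6/1.014 = 518.34.
Change = 518.34/430.43 − 1 = 0.2042.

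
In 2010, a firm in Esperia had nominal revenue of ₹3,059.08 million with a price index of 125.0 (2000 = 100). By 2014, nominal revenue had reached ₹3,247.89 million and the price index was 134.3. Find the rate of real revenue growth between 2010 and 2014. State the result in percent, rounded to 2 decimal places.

Deflate each year: 2010 → 3059.08/1.250 = 2447.26; 2014 → 3247.89/1.343 = 2418.38.
So real revenue changed by 2418.38/2447.26 − 1 = -0.0118, i.e. -1.18%.

-1.18%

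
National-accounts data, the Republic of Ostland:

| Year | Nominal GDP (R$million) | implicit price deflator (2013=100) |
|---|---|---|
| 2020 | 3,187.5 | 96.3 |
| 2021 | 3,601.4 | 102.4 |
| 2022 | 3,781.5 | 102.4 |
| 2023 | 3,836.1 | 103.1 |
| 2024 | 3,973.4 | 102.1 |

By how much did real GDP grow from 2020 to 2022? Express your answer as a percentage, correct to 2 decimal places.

11.57%

Real GDP 2020 = 3187.5/0.963 = 3309.97.
Real GDP 2022 = 3781.5/1.024 = 3692.87.
Change = 3692.87/3309.97 − 1 = 0.1157.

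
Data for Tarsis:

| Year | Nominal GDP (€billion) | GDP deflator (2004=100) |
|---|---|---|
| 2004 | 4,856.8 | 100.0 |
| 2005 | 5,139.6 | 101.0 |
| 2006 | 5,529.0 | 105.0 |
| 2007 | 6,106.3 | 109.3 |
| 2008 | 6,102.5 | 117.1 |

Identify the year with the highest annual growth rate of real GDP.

2005: real = 5139.6/1.010 = 5088.71; growth vs 2004 (4856.80) = 4.77%.
2006: real = 5529.0/1.050 = 5265.71; growth vs 2005 (5088.71) = 3.48%.
2007: real = 6106.3/1.093 = 5586.73; growth vs 2006 (5265.71) = 6.10%.
2008: real = 6102.5/1.171 = 5211.36; growth vs 2007 (5586.73) = -6.72%.

2007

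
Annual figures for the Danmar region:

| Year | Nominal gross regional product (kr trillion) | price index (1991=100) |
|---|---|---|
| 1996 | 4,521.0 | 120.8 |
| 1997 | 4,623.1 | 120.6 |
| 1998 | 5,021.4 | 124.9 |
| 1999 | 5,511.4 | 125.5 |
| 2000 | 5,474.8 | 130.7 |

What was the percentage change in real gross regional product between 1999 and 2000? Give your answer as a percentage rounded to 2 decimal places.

Real gross regional product 1999 = 5511.4/1.255 = 4391.55.
Real gross regional product 2000 = 5474.8/1.307 = 4188.83.
Change = 4188.83/4391.55 − 1 = -0.0462.

-4.62%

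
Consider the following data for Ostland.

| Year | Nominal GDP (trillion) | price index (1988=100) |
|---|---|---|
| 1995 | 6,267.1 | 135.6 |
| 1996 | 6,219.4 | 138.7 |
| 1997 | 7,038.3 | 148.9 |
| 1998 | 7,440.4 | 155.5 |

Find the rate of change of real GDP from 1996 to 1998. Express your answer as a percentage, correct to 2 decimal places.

6.71%

Real GDP 1996 = 6219.4/1.387 = 4484.07.
Real GDP 1998 = 7440.4/1.555 = 4784.82.
Change = 4784.82/4484.07 − 1 = 0.0671.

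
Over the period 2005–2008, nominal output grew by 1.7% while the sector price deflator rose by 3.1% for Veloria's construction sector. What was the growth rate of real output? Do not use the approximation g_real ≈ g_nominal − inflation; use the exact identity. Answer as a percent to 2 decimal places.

(1 + g_nom) = (1 + g_real)(1 + π), so g_real = 1.0170 / 1.0310 − 1 = -0.01358.

-1.36%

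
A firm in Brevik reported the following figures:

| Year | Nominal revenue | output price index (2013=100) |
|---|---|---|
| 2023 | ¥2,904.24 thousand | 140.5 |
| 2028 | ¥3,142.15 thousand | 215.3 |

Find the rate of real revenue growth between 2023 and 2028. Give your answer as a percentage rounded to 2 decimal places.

Deflate each year: 2023 → 2904.24/1.405 = 2067.07; 2028 → 3142.15/2.153 = 1459.43.
So real revenue changed by 1459.43/2067.07 − 1 = -0.2940, i.e. -29.40%.

-29.40%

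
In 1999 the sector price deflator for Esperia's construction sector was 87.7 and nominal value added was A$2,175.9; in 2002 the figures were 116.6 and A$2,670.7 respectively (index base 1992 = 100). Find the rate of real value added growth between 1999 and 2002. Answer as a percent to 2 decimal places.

-7.68%

Deflate each year: 1999 → 2175.9/0.877 = 2481.07; 2002 → 2670.7/1.166 = 2290.48.
So real value added changed by 2290.48/2481.07 − 1 = -0.0768, i.e. -7.68%.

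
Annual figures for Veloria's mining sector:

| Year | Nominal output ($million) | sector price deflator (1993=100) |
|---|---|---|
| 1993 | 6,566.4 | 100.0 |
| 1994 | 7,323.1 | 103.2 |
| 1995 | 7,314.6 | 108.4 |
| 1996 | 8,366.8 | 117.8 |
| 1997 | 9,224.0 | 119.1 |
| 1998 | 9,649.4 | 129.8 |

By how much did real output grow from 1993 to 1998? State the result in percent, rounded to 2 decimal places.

Real output 1993 = 6566.4/1.000 = 6566.40.
Real output 1998 = 9649.4/1.298 = 7434.05.
Change = 7434.05/6566.40 − 1 = 0.1321.

13.21%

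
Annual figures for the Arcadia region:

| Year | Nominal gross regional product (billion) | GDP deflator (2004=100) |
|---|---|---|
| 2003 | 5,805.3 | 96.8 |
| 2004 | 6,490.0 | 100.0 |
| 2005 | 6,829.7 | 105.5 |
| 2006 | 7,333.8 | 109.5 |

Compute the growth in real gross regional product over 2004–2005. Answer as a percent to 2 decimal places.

-0.25%

Real gross regional product 2004 = 6490.0/1.000 = 6490.00.
Real gross regional product 2005 = 6829.7/1.055 = 6473.65.
Change = 6473.65/6490.00 − 1 = -0.0025.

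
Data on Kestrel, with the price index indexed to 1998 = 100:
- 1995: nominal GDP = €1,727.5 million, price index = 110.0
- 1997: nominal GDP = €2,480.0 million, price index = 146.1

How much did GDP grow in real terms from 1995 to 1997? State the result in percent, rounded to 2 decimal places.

Real GDP 1995 = 1727.5 / 1.100 = 1570.45.
Real GDP 1997 = 2480.0 / 1.461 = 1697.47.
Real growth = 1697.47 / 1570.45 − 1 = 0.0809.

8.09%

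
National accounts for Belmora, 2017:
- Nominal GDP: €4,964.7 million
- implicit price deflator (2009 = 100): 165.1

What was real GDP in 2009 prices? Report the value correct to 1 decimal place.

€3,007.1 million

Real GDP = Nominal / (implicit price deflator/100) = 4964.7 / 1.651 = 3007.09.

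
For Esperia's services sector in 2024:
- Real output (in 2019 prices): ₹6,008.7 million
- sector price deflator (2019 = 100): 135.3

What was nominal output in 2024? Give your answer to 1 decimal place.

₹8,129.8 million

Nominal output = Real × (sector price deflator/100) = 6008.7 × 1.353 = 8129.77.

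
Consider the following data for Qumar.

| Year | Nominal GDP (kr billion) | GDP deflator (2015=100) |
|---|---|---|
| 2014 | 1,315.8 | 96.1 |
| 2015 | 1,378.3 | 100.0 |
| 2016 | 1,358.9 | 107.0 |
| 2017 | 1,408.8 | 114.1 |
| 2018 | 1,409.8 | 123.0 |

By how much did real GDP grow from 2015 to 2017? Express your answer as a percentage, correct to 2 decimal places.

-10.42%

Real GDP 2015 = 1378.3/1.000 = 1378.30.
Real GDP 2017 = 1408.8/1.141 = 1234.71.
Change = 1234.71/1378.30 − 1 = -0.1042.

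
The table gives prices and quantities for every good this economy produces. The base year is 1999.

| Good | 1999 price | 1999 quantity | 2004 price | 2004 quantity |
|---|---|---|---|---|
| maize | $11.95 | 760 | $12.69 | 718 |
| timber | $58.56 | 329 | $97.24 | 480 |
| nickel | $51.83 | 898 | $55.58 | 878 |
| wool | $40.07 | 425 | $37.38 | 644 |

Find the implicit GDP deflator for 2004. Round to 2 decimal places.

Nominal GDP 2004 = 12.69·718 + 97.24·480 + 55.58·878 + 37.38·644 = 128658.58.
Real GDP 2004 (at 1999 prices) = 11.95·718 + 58.56·480 + 51.83·878 + 40.07·644 = 108000.72.
Deflator = Nominal/Real × 100 = 128658.58/108000.72 × 100 = 119.128.

119.13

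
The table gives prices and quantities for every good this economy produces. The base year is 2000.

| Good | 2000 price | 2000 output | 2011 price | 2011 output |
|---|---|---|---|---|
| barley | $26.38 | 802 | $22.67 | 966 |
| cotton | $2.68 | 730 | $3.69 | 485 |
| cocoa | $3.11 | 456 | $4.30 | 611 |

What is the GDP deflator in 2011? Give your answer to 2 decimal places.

Nominal GDP 2011 = 22.67·966 + 3.69·485 + 4.30·611 = 26316.17.
Real GDP 2011 (at 2000 prices) = 26.38·966 + 2.68·485 + 3.11·611 = 28683.09.
Deflator = Nominal/Real × 100 = 26316.17/28683.09 × 100 = 91.748.

91.75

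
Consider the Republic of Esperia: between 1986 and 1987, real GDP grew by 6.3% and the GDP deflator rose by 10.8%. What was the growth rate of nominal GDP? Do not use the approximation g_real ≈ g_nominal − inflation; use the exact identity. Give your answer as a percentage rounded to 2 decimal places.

(1 + g_nom) = (1 + g_real)(1 + π) = 1.0630 × 1.1080 = 1.17780.

17.78%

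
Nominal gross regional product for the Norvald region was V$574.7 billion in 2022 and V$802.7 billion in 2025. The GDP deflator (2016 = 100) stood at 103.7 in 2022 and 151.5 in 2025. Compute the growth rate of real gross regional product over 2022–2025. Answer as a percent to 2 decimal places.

Real gross regional product 2022 = 574.7 / 1.037 = 554.19.
Real gross regional product 2025 = 802.7 / 1.515 = 529.83.
Real growth = 529.83 / 554.19 − 1 = -0.0440.

-4.40%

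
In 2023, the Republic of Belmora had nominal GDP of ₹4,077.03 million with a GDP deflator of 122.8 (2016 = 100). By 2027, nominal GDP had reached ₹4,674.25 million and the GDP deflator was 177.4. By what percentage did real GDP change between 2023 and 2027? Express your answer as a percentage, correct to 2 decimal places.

-20.64%

Real GDP 2023 = 4077.03 / 1.228 = 3320.06.
Real GDP 2027 = 4674.25 / 1.774 = 2634.86.
Real growth = 2634.86 / 3320.06 − 1 = -0.2064.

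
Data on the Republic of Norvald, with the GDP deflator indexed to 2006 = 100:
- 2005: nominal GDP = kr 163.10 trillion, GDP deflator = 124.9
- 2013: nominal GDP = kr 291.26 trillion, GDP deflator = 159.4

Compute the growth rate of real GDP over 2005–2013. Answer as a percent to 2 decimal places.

Real GDP 2005 = 163.10 / 1.249 = 130.58.
Real GDP 2013 = 291.26 / 1.594 = 182.72.
Real growth = 182.72 / 130.58 − 1 = 0.3993.

39.93%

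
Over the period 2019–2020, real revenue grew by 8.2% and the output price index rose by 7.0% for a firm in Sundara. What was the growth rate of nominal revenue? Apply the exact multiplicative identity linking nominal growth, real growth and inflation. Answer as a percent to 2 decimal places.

15.77%

(1 + g_nom) = (1 + g_real)(1 + π) = 1.0820 × 1.0700 = 1.15774.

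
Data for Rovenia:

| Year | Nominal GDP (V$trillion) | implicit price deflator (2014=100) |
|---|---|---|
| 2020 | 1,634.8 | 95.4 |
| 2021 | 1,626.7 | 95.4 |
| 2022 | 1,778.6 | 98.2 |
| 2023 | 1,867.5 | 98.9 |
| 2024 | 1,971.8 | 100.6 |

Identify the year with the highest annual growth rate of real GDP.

2021: real = 1626.7/0.954 = 1705.14; growth vs 2020 (1713.63) = -0.50%.
2022: real = 1778.6/0.982 = 1811.20; growth vs 2021 (1705.14) = 6.22%.
2023: real = 1867.5/0.989 = 1888.27; growth vs 2022 (1811.20) = 4.26%.
2024: real = 1971.8/1.006 = 1960.04; growth vs 2023 (1888.27) = 3.80%.

2022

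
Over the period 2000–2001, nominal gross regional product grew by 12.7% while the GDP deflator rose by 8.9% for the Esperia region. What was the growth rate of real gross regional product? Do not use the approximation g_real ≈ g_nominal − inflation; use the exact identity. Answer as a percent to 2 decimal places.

3.49%

(1 + g_nom) = (1 + g_real)(1 + π), so g_real = 1.1270 / 1.0890 − 1 = 0.03489.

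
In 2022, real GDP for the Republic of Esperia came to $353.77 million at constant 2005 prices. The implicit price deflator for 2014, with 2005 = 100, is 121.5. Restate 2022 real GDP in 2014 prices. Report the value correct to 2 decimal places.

$429.83 million

Real GDP in 2014 prices = Real GDP in 2005 prices × (P_2014/P_2005) = 353.77 × 1.215 = 429.83.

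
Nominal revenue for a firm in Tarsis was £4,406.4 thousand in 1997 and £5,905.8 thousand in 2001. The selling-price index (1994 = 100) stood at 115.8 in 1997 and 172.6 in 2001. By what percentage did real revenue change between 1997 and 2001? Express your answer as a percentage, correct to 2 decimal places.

-10.08%

Real revenue 1997 = 4406.4 / 1.158 = 3805.18.
Real revenue 2001 = 5905.8 / 1.726 = 3421.67.
Real growth = 3421.67 / 3805.18 − 1 = -0.1008.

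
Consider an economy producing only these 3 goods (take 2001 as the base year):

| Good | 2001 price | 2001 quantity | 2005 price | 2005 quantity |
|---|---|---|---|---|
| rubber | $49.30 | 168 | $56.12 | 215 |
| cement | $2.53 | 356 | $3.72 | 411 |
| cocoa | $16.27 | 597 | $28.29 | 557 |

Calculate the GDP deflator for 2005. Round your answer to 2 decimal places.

Nominal GDP 2005 = 56.12·215 + 3.72·411 + 28.29·557 = 29352.25.
Real GDP 2005 (at 2001 prices) = 49.30·215 + 2.53·411 + 16.27·557 = 20701.72.
Deflator = Nominal/Real × 100 = 29352.25/20701.72 × 100 = 141.787.

141.79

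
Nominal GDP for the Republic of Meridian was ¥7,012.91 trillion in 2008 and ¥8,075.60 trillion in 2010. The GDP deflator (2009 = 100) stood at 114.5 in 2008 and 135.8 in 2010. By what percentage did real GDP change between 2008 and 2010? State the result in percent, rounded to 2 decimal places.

Real GDP 2008 = 7012.91 / 1.145 = 6124.81.
Real GDP 2010 = 8075.60 / 1.358 = 5946.69.
Real growth = 5946.69 / 6124.81 − 1 = -0.0291.

-2.91%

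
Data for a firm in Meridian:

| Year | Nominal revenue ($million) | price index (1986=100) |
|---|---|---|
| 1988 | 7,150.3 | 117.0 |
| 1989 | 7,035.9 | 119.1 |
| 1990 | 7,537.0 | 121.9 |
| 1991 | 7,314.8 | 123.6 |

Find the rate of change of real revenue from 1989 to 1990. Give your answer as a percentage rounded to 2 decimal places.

4.66%

Real revenue 1989 = 7035.9/1.191 = 5907.56.
Real revenue 1990 = 7537.0/1.219 = 6182.94.
Change = 6182.94/5907.56 − 1 = 0.0466.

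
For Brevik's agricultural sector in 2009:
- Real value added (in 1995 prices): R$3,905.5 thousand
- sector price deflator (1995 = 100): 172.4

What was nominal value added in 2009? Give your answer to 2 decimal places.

R$6,733.08 thousand

Nominal value added = Real × (sector price deflator/100) = 3905.5 × 1.724 = 6733.08.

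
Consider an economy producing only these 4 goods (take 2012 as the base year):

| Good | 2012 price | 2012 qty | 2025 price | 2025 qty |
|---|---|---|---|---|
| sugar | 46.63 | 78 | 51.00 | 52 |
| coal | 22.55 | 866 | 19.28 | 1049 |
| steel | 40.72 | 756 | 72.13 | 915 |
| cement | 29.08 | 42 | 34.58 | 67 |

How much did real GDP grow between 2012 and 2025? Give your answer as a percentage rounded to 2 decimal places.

Real GDP 2012 = Nominal GDP 2012 = 46.63·78 + 22.55·866 + 40.72·756 + 29.08·42 = 55171.12.
Real GDP 2025 (at 2012 prices) = 46.63·52 + 22.55·1049 + 40.72·915 + 29.08·67 = 65286.87.
Real growth = 65286.87/55171.12 − 1 = 0.1834.

18.34%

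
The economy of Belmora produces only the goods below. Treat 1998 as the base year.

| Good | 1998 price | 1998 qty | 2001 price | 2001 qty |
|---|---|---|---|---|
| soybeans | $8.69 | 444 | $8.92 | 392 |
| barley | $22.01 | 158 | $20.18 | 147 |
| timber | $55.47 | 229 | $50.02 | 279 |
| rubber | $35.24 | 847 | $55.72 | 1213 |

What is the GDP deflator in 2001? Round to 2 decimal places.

Nominal GDP 2001 = 8.92·392 + 20.18·147 + 50.02·279 + 55.72·1213 = 88007.04.
Real GDP 2001 (at 1998 prices) = 8.69·392 + 22.01·147 + 55.47·279 + 35.24·1213 = 64864.20.
Deflator = Nominal/Real × 100 = 88007.04/64864.20 × 100 = 135.679.

135.68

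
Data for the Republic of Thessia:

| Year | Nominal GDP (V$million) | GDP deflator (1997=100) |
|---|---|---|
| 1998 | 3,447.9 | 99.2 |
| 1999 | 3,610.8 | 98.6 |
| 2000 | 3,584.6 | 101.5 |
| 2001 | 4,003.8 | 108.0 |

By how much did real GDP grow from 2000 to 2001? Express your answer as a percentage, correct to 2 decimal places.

Real GDP 2000 = 3584.6/1.015 = 3531.63.
Real GDP 2001 = 4003.8/1.080 = 3707.22.
Change = 3707.22/3531.63 − 1 = 0.0497.

4.97%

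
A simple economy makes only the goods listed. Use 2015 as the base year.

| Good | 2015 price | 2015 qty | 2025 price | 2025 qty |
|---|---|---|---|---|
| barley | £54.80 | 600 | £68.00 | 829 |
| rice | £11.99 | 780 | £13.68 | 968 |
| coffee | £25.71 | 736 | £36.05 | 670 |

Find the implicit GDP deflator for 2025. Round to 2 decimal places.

Nominal GDP 2025 = 68.00·829 + 13.68·968 + 36.05·670 = 93767.74.
Real GDP 2025 (at 2015 prices) = 54.80·829 + 11.99·968 + 25.71·670 = 74261.22.
Deflator = Nominal/Real × 100 = 93767.74/74261.22 × 100 = 126.267.

126.27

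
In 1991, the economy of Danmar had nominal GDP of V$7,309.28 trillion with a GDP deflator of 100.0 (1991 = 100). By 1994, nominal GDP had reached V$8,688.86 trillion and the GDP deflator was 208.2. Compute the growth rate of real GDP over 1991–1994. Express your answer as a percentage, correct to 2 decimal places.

-42.90%

Deflate each year: 1991 → 7309.28/1.000 = 7309.28; 1994 → 8688.86/2.082 = 4173.32.
So real GDP changed by 4173.32/7309.28 − 1 = -0.4290, i.e. -42.90%.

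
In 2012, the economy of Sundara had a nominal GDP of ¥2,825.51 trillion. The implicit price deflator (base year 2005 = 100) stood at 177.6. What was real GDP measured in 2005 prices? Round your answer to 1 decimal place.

Real GDP = Nominal / (implicit price deflator/100) = 2825.51 / 1.776 = 1590.94.

¥1,590.9 trillion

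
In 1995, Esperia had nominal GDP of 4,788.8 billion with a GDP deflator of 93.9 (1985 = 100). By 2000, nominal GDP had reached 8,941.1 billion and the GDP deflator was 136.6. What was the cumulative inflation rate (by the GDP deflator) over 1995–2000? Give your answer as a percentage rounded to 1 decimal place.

45.5%

Price-level change = 136.6 / 93.9 − 1 = 0.4547.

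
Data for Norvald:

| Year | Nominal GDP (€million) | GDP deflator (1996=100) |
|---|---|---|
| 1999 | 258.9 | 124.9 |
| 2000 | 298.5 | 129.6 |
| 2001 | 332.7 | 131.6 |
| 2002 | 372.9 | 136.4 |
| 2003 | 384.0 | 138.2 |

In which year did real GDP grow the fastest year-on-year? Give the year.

2000: real = 298.5/1.296 = 230.32; growth vs 1999 (207.29) = 11.11%.
2001: real = 332.7/1.316 = 252.81; growth vs 2000 (230.32) = 9.76%.
2002: real = 372.9/1.364 = 273.39; growth vs 2001 (252.81) = 8.14%.
2003: real = 384.0/1.382 = 277.86; growth vs 2002 (273.39) = 1.64%.

2000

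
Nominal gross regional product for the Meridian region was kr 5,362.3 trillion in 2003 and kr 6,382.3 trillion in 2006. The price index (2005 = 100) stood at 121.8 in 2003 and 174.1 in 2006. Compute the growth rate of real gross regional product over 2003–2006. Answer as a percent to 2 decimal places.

-16.73%

Deflate each year: 2003 → 5362.3/1.218 = 4402.55; 2006 → 6382.3/1.741 = 3665.88.
So real gross regional product changed by 3665.88/4402.55 − 1 = -0.1673, i.e. -16.73%.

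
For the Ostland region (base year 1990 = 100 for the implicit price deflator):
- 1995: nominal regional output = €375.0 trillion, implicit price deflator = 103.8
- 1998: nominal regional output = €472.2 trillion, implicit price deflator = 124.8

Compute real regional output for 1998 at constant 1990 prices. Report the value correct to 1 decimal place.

Real regional output = Nominal / (implicit price deflator/100) = 472.2 / 1.248 = 378.37.

€378.4 trillion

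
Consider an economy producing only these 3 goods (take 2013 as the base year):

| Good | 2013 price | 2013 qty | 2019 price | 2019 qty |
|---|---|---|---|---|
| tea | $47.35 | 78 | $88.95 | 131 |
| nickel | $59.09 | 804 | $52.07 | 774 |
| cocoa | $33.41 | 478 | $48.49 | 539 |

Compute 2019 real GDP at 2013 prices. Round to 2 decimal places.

Real GDP 2019 = Σ (p_2013 × q_2019) = 47.35·131 + 59.09·774 + 33.41·539 = 69946.50.

$69946.50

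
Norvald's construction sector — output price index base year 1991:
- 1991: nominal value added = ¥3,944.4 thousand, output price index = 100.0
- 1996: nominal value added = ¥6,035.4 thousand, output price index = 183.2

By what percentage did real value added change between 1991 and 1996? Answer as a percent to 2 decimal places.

Real value added 1991 = 3944.4 / 1.000 = 3944.40.
Real value added 1996 = 6035.4 / 1.832 = 3294.43.
Real growth = 3294.43 / 3944.40 − 1 = -0.1648.

-16.48%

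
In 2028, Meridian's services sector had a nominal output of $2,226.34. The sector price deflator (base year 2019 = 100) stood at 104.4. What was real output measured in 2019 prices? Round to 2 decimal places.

Real output = Nominal / (sector price deflator/100) = 2226.34 / 1.044 = 2132.51.

$2,132.51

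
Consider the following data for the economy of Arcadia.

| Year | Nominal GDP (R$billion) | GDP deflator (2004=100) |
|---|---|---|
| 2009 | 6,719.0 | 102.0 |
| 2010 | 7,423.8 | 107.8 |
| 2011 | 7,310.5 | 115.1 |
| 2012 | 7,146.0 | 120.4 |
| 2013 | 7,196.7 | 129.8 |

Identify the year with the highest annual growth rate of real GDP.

2010

2010: real = 7423.8/1.078 = 6886.64; growth vs 2009 (6587.25) = 4.54%.
2011: real = 7310.5/1.151 = 6351.43; growth vs 2010 (6886.64) = -7.77%.
2012: real = 7146.0/1.204 = 5935.22; growth vs 2011 (6351.43) = -6.55%.
2013: real = 7196.7/1.298 = 5544.45; growth vs 2012 (5935.22) = -6.58%.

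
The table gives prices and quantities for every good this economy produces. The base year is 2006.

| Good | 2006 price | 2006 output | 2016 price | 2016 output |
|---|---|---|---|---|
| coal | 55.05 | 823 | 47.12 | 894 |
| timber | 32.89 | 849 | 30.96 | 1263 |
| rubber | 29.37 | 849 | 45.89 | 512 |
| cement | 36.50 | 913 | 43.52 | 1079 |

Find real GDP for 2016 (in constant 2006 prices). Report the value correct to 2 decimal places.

Real GDP 2016 = Σ (p_2006 × q_2016) = 55.05·894 + 32.89·1263 + 29.37·512 + 36.50·1079 = 145175.71.

145175.71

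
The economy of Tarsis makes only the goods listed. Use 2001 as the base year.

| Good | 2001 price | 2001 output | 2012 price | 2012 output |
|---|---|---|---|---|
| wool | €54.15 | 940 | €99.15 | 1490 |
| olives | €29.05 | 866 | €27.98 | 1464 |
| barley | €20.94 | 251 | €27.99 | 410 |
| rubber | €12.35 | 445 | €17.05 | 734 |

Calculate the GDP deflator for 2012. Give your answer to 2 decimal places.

150.99

Nominal GDP 2012 = 99.15·1490 + 27.98·1464 + 27.99·410 + 17.05·734 = 212686.82.
Real GDP 2012 (at 2001 prices) = 54.15·1490 + 29.05·1464 + 20.94·410 + 12.35·734 = 140863.00.
Deflator = Nominal/Real × 100 = 212686.82/140863.00 × 100 = 150.988.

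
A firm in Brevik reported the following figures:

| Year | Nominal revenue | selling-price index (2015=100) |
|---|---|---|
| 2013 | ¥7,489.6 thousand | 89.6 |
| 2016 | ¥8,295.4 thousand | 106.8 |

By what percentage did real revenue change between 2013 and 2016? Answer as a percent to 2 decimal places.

-7.08%

Real revenue 2013 = 7489.6 / 0.896 = 8358.93.
Real revenue 2016 = 8295.4 / 1.068 = 7767.23.
Real growth = 7767.23 / 8358.93 − 1 = -0.0708.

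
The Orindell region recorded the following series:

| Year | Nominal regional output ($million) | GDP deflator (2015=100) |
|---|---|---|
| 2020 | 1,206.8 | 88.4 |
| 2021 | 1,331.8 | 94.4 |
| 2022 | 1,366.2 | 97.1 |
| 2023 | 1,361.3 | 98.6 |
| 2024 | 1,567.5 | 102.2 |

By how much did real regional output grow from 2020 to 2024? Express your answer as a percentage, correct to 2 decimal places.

12.35%

Real regional output 2020 = 1206.8/0.884 = 1365.16.
Real regional output 2024 = 1567.5/1.022 = 1533.76.
Change = 1533.76/1365.16 − 1 = 0.1235.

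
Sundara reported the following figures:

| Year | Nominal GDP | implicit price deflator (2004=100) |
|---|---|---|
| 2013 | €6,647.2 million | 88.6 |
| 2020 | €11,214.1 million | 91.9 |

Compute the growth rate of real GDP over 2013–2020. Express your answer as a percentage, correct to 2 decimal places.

Real GDP 2013 = 6647.2 / 0.886 = 7502.48.
Real GDP 2020 = 11214.1 / 0.919 = 12202.50.
Real growth = 12202.50 / 7502.48 − 1 = 0.6265.

62.65%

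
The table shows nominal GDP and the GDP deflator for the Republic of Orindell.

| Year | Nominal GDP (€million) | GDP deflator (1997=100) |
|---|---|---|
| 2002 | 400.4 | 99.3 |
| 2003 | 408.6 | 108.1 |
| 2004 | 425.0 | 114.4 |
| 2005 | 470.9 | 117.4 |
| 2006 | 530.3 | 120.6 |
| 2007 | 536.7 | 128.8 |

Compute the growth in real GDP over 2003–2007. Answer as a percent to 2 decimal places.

Real GDP 2003 = 408.6/1.081 = 377.98.
Real GDP 2007 = 536.7/1.288 = 416.69.
Change = 416.69/377.98 − 1 = 0.1024.

10.24%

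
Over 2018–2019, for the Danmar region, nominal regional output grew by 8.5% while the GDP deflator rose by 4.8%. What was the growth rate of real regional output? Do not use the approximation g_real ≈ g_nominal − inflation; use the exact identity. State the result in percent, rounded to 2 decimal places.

(1 + g_nom) = (1 + g_real)(1 + π), so g_real = 1.0850 / 1.0480 − 1 = 0.03531.

3.53%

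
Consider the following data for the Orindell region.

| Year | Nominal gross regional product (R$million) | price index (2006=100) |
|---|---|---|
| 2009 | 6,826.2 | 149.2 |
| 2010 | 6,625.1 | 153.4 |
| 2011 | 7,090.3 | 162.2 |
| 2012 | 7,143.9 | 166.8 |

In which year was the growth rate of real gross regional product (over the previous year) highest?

2011

2010: real = 6625.1/1.534 = 4318.84; growth vs 2009 (4575.20) = -5.60%.
2011: real = 7090.3/1.622 = 4371.33; growth vs 2010 (4318.84) = 1.22%.
2012: real = 7143.9/1.668 = 4282.91; growth vs 2011 (4371.33) = -2.02%.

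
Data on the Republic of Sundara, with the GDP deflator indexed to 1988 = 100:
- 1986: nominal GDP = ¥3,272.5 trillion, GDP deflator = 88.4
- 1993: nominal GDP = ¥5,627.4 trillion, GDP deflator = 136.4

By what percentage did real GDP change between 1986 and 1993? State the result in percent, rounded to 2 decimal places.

11.45%

Deflate each year: 1986 → 3272.5/0.884 = 3701.92; 1993 → 5627.4/1.364 = 4125.66.
So real GDP changed by 4125.66/3701.92 − 1 = 0.1145, i.e. 11.45%.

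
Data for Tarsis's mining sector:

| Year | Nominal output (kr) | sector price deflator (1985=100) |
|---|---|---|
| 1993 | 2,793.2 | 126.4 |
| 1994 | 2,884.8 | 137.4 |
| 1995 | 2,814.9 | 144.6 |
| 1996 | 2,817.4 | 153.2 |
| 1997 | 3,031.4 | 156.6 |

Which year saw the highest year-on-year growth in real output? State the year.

1994: real = 2884.8/1.374 = 2099.56; growth vs 1993 (2209.81) = -4.99%.
1995: real = 2814.9/1.446 = 1946.68; growth vs 1994 (2099.56) = -7.28%.
1996: real = 2817.4/1.532 = 1839.03; growth vs 1995 (1946.68) = -5.53%.
1997: real = 3031.4/1.566 = 1935.76; growth vs 1996 (1839.03) = 5.26%.

1997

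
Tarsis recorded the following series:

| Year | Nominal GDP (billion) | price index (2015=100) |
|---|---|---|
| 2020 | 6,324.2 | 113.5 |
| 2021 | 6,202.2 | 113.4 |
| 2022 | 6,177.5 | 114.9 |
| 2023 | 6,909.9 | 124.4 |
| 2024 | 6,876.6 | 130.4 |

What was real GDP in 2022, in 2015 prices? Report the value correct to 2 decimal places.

5,376.41 billion

Real GDP 2022 = 6177.5 / 1.149 = 5376.41.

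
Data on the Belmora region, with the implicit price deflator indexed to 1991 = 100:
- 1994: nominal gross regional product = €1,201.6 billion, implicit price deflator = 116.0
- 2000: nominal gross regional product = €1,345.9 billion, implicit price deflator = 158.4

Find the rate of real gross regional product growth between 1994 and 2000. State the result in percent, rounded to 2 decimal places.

-17.97%

Real gross regional product 1994 = 1201.6 / 1.160 = 1035.86.
Real gross regional product 2000 = 1345.9 / 1.584 = 849.68.
Real growth = 849.68 / 1035.86 − 1 = -0.1797.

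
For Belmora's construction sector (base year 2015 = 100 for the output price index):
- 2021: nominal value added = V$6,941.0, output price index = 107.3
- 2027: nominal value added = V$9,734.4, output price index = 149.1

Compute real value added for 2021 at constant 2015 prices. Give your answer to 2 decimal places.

Real value added = Nominal / (output price index/100) = 6941.0 / 1.073 = 6468.78.

V$6,468.78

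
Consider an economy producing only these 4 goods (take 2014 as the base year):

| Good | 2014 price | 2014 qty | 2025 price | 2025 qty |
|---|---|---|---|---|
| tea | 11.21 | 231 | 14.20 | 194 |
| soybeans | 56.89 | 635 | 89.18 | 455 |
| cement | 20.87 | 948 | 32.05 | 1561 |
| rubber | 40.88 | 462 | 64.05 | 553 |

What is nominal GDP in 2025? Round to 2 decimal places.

128781.40

Nominal GDP 2025 = Σ (p_2025 × q_2025) = 14.20·194 + 89.18·455 + 32.05·1561 + 64.05·553 = 128781.40.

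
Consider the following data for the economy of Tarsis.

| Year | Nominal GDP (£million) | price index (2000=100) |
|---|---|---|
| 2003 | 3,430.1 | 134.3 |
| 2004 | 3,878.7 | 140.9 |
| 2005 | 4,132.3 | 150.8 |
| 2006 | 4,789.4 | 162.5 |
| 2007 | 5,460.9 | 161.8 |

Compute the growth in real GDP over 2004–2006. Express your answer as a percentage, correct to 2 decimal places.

Real GDP 2004 = 3878.7/1.409 = 2752.80.
Real GDP 2006 = 4789.4/1.625 = 2947.32.
Change = 2947.32/2752.80 − 1 = 0.0707.

7.07%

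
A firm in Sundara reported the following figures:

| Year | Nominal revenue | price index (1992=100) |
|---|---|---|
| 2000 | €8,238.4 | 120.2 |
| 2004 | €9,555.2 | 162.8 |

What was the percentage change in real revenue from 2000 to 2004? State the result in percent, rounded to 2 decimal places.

Deflate each year: 2000 → 8238.4/1.202 = 6853.91; 2004 → 9555.2/1.628 = 5869.29.
So real revenue changed by 5869.29/6853.91 − 1 = -0.1437, i.e. -14.37%.

-14.37%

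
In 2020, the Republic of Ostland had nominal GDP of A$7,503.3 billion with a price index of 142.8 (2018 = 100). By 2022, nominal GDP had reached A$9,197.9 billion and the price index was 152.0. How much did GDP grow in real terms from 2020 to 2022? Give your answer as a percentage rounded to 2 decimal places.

Real GDP 2020 = 7503.3 / 1.428 = 5254.41.
Real GDP 2022 = 9197.9 / 1.520 = 6051.25.
Real growth = 6051.25 / 5254.41 − 1 = 0.1517.

15.17%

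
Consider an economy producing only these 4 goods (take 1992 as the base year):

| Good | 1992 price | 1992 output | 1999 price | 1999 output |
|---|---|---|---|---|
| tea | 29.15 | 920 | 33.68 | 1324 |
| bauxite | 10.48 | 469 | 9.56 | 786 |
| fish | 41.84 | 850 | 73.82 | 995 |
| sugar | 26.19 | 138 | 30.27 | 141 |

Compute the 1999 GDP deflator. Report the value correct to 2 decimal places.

Nominal GDP 1999 = 33.68·1324 + 9.56·786 + 73.82·995 + 30.27·141 = 129825.45.
Real GDP 1999 (at 1992 prices) = 29.15·1324 + 10.48·786 + 41.84·995 + 26.19·141 = 92155.47.
Deflator = Nominal/Real × 100 = 129825.45/92155.47 × 100 = 140.877.

140.88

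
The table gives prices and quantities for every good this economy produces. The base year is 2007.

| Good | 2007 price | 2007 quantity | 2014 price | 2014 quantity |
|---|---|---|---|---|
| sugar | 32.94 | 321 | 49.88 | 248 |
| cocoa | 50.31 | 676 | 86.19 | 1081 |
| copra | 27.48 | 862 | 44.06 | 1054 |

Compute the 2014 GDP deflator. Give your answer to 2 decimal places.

Nominal GDP 2014 = 49.88·248 + 86.19·1081 + 44.06·1054 = 151980.87.
Real GDP 2014 (at 2007 prices) = 32.94·248 + 50.31·1081 + 27.48·1054 = 91518.15.
Deflator = Nominal/Real × 100 = 151980.87/91518.15 × 100 = 166.066.

166.07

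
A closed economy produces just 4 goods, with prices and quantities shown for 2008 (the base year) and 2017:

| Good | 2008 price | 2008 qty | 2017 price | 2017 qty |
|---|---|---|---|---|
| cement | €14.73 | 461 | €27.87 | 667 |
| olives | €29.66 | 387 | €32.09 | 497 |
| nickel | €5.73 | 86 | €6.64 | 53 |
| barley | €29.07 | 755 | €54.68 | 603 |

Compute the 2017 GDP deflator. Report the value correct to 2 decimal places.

Nominal GDP 2017 = 27.87·667 + 32.09·497 + 6.64·53 + 54.68·603 = 67861.98.
Real GDP 2017 (at 2008 prices) = 14.73·667 + 29.66·497 + 5.73·53 + 29.07·603 = 42398.83.
Deflator = Nominal/Real × 100 = 67861.98/42398.83 × 100 = 160.056.

160.06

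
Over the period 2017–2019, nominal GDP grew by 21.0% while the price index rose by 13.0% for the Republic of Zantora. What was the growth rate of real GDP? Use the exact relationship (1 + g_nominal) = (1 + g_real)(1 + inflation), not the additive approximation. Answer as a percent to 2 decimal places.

(1 + g_nom) = (1 + g_real)(1 + π), so g_real = 1.2100 / 1.1300 − 1 = 0.07080.

7.08%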